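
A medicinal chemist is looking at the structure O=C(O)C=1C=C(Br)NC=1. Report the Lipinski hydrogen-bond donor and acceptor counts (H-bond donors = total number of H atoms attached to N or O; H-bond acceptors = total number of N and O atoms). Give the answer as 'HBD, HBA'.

Donors: find every N or O and count the H atoms it carries.
  atom 1 (O): bond orders sum to 2 → 0 H
  atom 3 (O): bond orders sum to 1 → 1 H
  atom 8 (N): bond orders sum to 2 → 1 H
Lipinski HBD = 2.
Acceptors: N atoms = 1, O atoms = 2 → HBA = 3.

2, 3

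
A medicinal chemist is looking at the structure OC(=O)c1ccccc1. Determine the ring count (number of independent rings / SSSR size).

In SMILES, each pair of matching ring-closure digits denotes one ring-closing bond; the number of such bonds equals the number of independent rings.
Ring-closure bonds here: 1.

1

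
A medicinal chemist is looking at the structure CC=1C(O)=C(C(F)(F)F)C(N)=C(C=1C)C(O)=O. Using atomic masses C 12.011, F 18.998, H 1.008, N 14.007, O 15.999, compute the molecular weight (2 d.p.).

First, the molecular formula is C10H10F3NO3 (counting implicit H from valence).
  C: 10 × 12.011 = 120.110
  F: 3 × 18.998 = 56.994
  H: 10 × 1.008 = 10.080
  N: 1 × 14.007 = 14.007
  O: 3 × 15.999 = 47.997
Sum: 10×12.011 + 3×18.998 + 10×1.008 + 1×14.007 + 3×15.999 = 249.188 → 249.19 g/mol.

249.19 g/mol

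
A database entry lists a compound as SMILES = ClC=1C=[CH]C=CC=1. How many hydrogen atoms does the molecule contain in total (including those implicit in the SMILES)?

5

Walk through each heavy atom and fill implicit hydrogens from standard valence (C 4, N 3, O 2, S 2, halogen 1):
  atom 1: Cl (halogen, monovalent) → 0 H
  atom 2: C, bond orders sum to 4 (valence 4) → 0 H
  atom 3: C, bond orders sum to 3 (valence 4) → 1 H
  atom 4: C with explicit H count 1
  atom 5: C, bond orders sum to 3 (valence 4) → 1 H
  atom 6: C, bond orders sum to 3 (valence 4) → 1 H
  atom 7: C, bond orders sum to 3 (valence 4) → 1 H
Total hydrogens: 5.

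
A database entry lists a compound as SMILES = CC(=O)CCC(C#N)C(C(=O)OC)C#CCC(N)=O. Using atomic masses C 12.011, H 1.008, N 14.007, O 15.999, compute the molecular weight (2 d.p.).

First, the molecular formula is C13H16N2O4 (counting implicit H from valence).
  C: 13 × 12.011 = 156.143
  H: 16 × 1.008 = 16.128
  N: 2 × 14.007 = 28.014
  O: 4 × 15.999 = 63.996
Sum: 13×12.011 + 16×1.008 + 2×14.007 + 4×15.999 = 264.281 → 264.28 g/mol.

264.28 g/mol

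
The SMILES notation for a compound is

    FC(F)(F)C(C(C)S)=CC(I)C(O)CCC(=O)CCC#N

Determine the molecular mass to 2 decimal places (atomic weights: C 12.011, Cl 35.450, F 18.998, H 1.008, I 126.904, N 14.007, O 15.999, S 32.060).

First, the molecular formula is C13H17F3INO2S (counting implicit H from valence).
  C: 13 × 12.011 = 156.143
  F: 3 × 18.998 = 56.994
  H: 17 × 1.008 = 17.136
  I: 1 × 126.904 = 126.904
  N: 1 × 14.007 = 14.007
  O: 2 × 15.999 = 31.998
  S: 1 × 32.060 = 32.060
Sum: 13×12.011 + 3×18.998 + 17×1.008 + 1×126.904 + 1×14.007 + 2×15.999 + 1×32.060 = 435.242 → 435.24 g/mol.

435.24 g/mol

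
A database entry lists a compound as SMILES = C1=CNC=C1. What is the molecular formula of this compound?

Walk through each heavy atom and fill implicit hydrogens from standard valence (C 4, N 3, O 2, S 2, halogen 1):
  atom 1: C, bond orders sum to 3 (valence 4) → 1 H
  atom 2: C, bond orders sum to 3 (valence 4) → 1 H
  atom 3: N, bond orders sum to 2 (valence 3) → 1 H
  atom 4: C, bond orders sum to 3 (valence 4) → 1 H
  atom 5: C, bond orders sum to 3 (valence 4) → 1 H
Totals → C:4, H:5, N:1.
In Hill order: C4H5N.

C4H5N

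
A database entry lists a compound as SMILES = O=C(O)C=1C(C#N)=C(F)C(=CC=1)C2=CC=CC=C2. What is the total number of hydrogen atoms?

Walk through each heavy atom and fill implicit hydrogens from standard valence (C 4, N 3, O 2, S 2, halogen 1):
  atom 1: O, bond orders sum to 2 (valence 2) → 0 H
  atom 2: C, bond orders sum to 4 (valence 4) → 0 H
  atom 3: O, bond orders sum to 1 (valence 2) → 1 H
  atom 4: C, bond orders sum to 4 (valence 4) → 0 H
  atom 5: C, bond orders sum to 4 (valence 4) → 0 H
  atom 6: C, bond orders sum to 4 (valence 4) → 0 H
  atom 7: N, bond orders sum to 3 (valence 3) → 0 H
  atom 8: C, bond orders sum to 4 (valence 4) → 0 H
  atom 9: F (halogen, monovalent) → 0 H
  atom 10: C, bond orders sum to 4 (valence 4) → 0 H
  atom 11: C, bond orders sum to 3 (valence 4) → 1 H
  atom 12: C, bond orders sum to 3 (valence 4) → 1 H
  atom 13: C, bond orders sum to 4 (valence 4) → 0 H
  atom 14: C, bond orders sum to 3 (valence 4) → 1 H
  atom 15: C, bond orders sum to 3 (valence 4) → 1 H
  atom 16: C, bond orders sum to 3 (valence 4) → 1 H
  atom 17: C, bond orders sum to 3 (valence 4) → 1 H
  atom 18: C, bond orders sum to 3 (valence 4) → 1 H
Total hydrogens: 8.

8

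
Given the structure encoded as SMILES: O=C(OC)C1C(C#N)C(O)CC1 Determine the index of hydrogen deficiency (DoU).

4

Molecular formula: C8H11NO3.
DoU = (2C + 2 + N − H − X) / 2, where X is the halogen count and O/S are ignored.
    = (2·8 + 2 + 1 − 11 − 0) / 2 = 8 / 2 = 4.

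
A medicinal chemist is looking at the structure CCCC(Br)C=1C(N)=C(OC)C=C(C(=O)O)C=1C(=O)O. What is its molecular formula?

Walk through each heavy atom and fill implicit hydrogens from standard valence (C 4, N 3, O 2, S 2, halogen 1):
  atom 1: C, bond orders sum to 1 (valence 4) → 3 H
  atom 2: C, bond orders sum to 2 (valence 4) → 2 H
  atom 3: C, bond orders sum to 2 (valence 4) → 2 H
  atom 4: C, bond orders sum to 3 (valence 4) → 1 H
  atom 5: Br (halogen, monovalent) → 0 H
  atom 6: C, bond orders sum to 4 (valence 4) → 0 H
  atom 7: C, bond orders sum to 4 (valence 4) → 0 H
  atom 8: N, bond orders sum to 1 (valence 3) → 2 H
  atom 9: C, bond orders sum to 4 (valence 4) → 0 H
  atom 10: O, bond orders sum to 2 (valence 2) → 0 H
  atom 11: C, bond orders sum to 1 (valence 4) → 3 H
  atom 12: C, bond orders sum to 3 (valence 4) → 1 H
  atom 13: C, bond orders sum to 4 (valence 4) → 0 H
  atom 14: C, bond orders sum to 4 (valence 4) → 0 H
  atom 15: O, bond orders sum to 2 (valence 2) → 0 H
  atom 16: O, bond orders sum to 1 (valence 2) → 1 H
  atom 17: C, bond orders sum to 4 (valence 4) → 0 H
  atom 18: C, bond orders sum to 4 (valence 4) → 0 H
  atom 19: O, bond orders sum to 2 (valence 2) → 0 H
  atom 20: O, bond orders sum to 1 (valence 2) → 1 H
Totals → C:13, H:16, Br:1, N:1, O:5.

C13H16BrNO5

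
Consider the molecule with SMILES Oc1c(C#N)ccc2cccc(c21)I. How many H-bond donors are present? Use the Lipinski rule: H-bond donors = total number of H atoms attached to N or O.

Donors: find every N or O and count the H atoms it carries.
  atom 1 (O): bond orders sum to 1 → 1 H
  atom 5 (N): bond orders sum to 3 → 0 H
Lipinski HBD = 1.

1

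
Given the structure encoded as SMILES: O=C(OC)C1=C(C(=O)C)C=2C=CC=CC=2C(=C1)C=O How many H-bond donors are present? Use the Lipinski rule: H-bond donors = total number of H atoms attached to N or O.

Donors: find every N or O and count the H atoms it carries.
  atom 1 (O): bond orders sum to 2 → 0 H
  atom 3 (O): bond orders sum to 2 → 0 H
  atom 8 (O): bond orders sum to 2 → 0 H
  atom 19 (O): bond orders sum to 2 → 0 H
Lipinski HBD = 0.

0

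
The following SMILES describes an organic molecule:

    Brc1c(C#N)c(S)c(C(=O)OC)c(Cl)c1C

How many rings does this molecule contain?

In SMILES, each pair of matching ring-closure digits denotes one ring-closing bond; the number of such bonds equals the number of independent rings.
Ring-closure bonds here: 1.

1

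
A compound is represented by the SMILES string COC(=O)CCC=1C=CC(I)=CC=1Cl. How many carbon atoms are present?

Count every carbon token in the SMILES (each C, including those in ring-closure positions and inside branches).
Carbon count: 10.

10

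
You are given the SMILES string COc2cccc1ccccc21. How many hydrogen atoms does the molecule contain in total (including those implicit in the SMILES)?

Walk through each heavy atom and fill implicit hydrogens from standard valence (C 4, N 3, O 2, S 2, halogen 1); for lowercase aromatic atoms, an aromatic c carries 1 H when it has two neighbours and 0 H with three, and aromatic n carries 0 H:
  atom 1: C, bond orders sum to 1 (valence 4) → 3 H
  atom 2: O, bond orders sum to 2 (valence 2) → 0 H
  atom 3: aromatic c, 3 neighbours → 0 H
  atom 4: aromatic c, 2 neighbours → 1 H
  atom 5: aromatic c, 2 neighbours → 1 H
  atom 6: aromatic c, 2 neighbours → 1 H
  atom 7: aromatic c, 3 neighbours → 0 H
  atom 8: aromatic c, 2 neighbours → 1 H
  atom 9: aromatic c, 2 neighbours → 1 H
  atom 10: aromatic c, 2 neighbours → 1 H
  atom 11: aromatic c, 2 neighbours → 1 H
  atom 12: aromatic c, 3 neighbours → 0 H
Total hydrogens: 10.

10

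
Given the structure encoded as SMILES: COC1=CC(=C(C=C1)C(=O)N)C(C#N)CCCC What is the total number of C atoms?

Count every carbon token in the SMILES (each C, including those in ring-closure positions and inside branches).
Carbon count: 14.

14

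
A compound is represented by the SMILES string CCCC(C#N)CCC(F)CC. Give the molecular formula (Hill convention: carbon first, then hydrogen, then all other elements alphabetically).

C10H18FN

Walk through each heavy atom and fill implicit hydrogens from standard valence (C 4, N 3, O 2, S 2, halogen 1):
  atom 1: C, bond orders sum to 1 (valence 4) → 3 H
  atom 2: C, bond orders sum to 2 (valence 4) → 2 H
  atom 3: C, bond orders sum to 2 (valence 4) → 2 H
  atom 4: C, bond orders sum to 3 (valence 4) → 1 H
  atom 5: C, bond orders sum to 4 (valence 4) → 0 H
  atom 6: N, bond orders sum to 3 (valence 3) → 0 H
  atom 7: C, bond orders sum to 2 (valence 4) → 2 H
  atom 8: C, bond orders sum to 2 (valence 4) → 2 H
  atom 9: C, bond orders sum to 3 (valence 4) → 1 H
  atom 10: F (halogen, monovalent) → 0 H
  atom 11: C, bond orders sum to 2 (valence 4) → 2 H
  atom 12: C, bond orders sum to 1 (valence 4) → 3 H
Totals → C:10, H:18, F:1, N:1.
In Hill order: C10H18FN.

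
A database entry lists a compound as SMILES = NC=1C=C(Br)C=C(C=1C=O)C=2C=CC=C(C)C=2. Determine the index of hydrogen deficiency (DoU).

Molecular formula: C14H12BrNO.
DoU = (2C + 2 + N − H − X) / 2, where X is the halogen count and O/S are ignored.
    = (2·14 + 2 + 1 − 12 − 1) / 2 = 18 / 2 = 9.

9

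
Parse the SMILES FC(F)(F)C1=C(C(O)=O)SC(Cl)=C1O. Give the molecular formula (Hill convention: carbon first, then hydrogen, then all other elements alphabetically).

C6H2ClF3O3S

Walk through each heavy atom and fill implicit hydrogens from standard valence (C 4, N 3, O 2, S 2, halogen 1):
  atom 1: F (halogen, monovalent) → 0 H
  atom 2: C, bond orders sum to 4 (valence 4) → 0 H
  atom 3: F (halogen, monovalent) → 0 H
  atom 4: F (halogen, monovalent) → 0 H
  atom 5: C, bond orders sum to 4 (valence 4) → 0 H
  atom 6: C, bond orders sum to 4 (valence 4) → 0 H
  atom 7: C, bond orders sum to 4 (valence 4) → 0 H
  atom 8: O, bond orders sum to 1 (valence 2) → 1 H
  atom 9: O, bond orders sum to 2 (valence 2) → 0 H
  atom 10: S, bond orders sum to 2 (valence 2) → 0 H
  atom 11: C, bond orders sum to 4 (valence 4) → 0 H
  atom 12: Cl (halogen, monovalent) → 0 H
  atom 13: C, bond orders sum to 4 (valence 4) → 0 H
  atom 14: O, bond orders sum to 1 (valence 2) → 1 H
Totals → C:6, H:2, Cl:1, F:3, O:3, S:1.
In Hill order: C6H2ClF3O3S.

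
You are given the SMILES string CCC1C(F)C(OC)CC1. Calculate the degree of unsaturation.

Degree of unsaturation = (number of rings) + (number of π bonds).
Ring closures in the SMILES: 1.
π bonds: none → 0 DoU from unsaturation.
Total DoU = 1 + 0 = 1.

1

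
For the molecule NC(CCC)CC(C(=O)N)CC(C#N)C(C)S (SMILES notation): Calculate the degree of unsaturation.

3

Degree of unsaturation = (number of rings) + (number of π bonds).
Ring closures in the SMILES: 0.
π bonds: 1 double bond (each 1 DoU), 1 triple bond (each 2 DoU) → 3 DoU from unsaturation.
Total DoU = 0 + 3 = 3.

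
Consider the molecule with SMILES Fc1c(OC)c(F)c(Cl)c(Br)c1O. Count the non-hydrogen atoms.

13

Every atom symbol written in the SMILES (organic subset) is one heavy atom; implicit H are not written.
Heavy atoms by element → Br:1, C:7, Cl:1, F:2, O:2.
Total: 13.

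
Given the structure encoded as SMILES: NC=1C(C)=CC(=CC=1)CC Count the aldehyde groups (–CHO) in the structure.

Scan the SMILES for the aldehyde motif — none present.
Groups that are present: 1 primary amine.

0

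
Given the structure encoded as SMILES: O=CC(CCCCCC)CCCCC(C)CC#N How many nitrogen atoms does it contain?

Scan the SMILES for N atoms (remember two-letter symbols like Cl and Br are single atoms).
Nitrogen count: 1.

1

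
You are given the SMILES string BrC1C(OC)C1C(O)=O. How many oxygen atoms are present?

3

Scan the SMILES for O atoms (remember two-letter symbols like Cl and Br are single atoms).
Oxygen count: 3.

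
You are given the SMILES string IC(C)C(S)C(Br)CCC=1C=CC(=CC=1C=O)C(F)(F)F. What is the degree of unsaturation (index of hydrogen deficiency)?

5

Degree of unsaturation = (number of rings) + (number of π bonds).
Ring closures in the SMILES: 1.
π bonds: 4 double bonds (each 1 DoU) → 4 DoU from unsaturation.
Total DoU = 1 + 4 = 5.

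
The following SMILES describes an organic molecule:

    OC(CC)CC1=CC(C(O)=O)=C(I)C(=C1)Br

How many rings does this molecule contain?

In SMILES, each pair of matching ring-closure digits denotes one ring-closing bond; the number of such bonds equals the number of independent rings.
Ring-closure bonds here: 1.

1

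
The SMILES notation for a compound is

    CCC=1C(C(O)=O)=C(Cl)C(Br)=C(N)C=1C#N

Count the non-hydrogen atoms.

Every atom symbol written in the SMILES (organic subset) is one heavy atom; implicit H are not written.
Heavy atoms by element → Br:1, C:10, Cl:1, N:2, O:2.
Total: 16.

16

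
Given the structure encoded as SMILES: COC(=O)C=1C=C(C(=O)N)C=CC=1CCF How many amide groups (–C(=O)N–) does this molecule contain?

The amide motif appears at heavy-atom position 8 in the SMILES.
Other groups present: 1 ester.
Amide count: 1.

1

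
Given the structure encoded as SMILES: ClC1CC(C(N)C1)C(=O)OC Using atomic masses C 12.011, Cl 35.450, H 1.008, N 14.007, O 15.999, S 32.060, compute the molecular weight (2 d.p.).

177.63 g/mol

First, the molecular formula is C7H12ClNO2 (counting implicit H from valence).
  C: 7 × 12.011 = 84.077
  Cl: 1 × 35.450 = 35.450
  H: 12 × 1.008 = 12.096
  N: 1 × 14.007 = 14.007
  O: 2 × 15.999 = 31.998
Sum: 7×12.011 + 1×35.450 + 12×1.008 + 1×14.007 + 2×15.999 = 177.628 → 177.63 g/mol.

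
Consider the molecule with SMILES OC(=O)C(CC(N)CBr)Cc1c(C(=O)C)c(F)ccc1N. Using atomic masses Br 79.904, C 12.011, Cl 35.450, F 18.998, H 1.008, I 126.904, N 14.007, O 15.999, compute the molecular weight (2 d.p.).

First, the molecular formula is C14H18BrFN2O3 (counting implicit H from valence).
  Br: 1 × 79.904 = 79.904
  C: 14 × 12.011 = 168.154
  F: 1 × 18.998 = 18.998
  H: 18 × 1.008 = 18.144
  N: 2 × 14.007 = 28.014
  O: 3 × 15.999 = 47.997
Sum: 1×79.904 + 14×12.011 + 1×18.998 + 18×1.008 + 2×14.007 + 3×15.999 = 361.211 → 361.21 g/mol.

361.21 g/mol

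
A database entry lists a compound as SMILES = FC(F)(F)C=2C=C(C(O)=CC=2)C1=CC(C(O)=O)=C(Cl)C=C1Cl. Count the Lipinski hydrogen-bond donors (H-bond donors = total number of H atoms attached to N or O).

2

Donors: find every N or O and count the H atoms it carries.
  atom 9 (O): bond orders sum to 1 → 1 H
  atom 16 (O): bond orders sum to 1 → 1 H
  atom 17 (O): bond orders sum to 2 → 0 H
Lipinski HBD = 2.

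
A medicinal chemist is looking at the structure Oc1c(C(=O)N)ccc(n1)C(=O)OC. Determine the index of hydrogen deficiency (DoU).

Molecular formula: C8H8N2O4.
DoU = (2C + 2 + N − H − X) / 2, where X is the halogen count and O/S are ignored.
    = (2·8 + 2 + 2 − 8 − 0) / 2 = 12 / 2 = 6.

6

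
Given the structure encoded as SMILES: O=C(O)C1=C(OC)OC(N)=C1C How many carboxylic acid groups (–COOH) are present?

1

The carboxylic acid motif appears at heavy-atom position 2 in the SMILES.
Other groups present: 1 ether, 1 primary amine.
Carboxylic acid count: 1.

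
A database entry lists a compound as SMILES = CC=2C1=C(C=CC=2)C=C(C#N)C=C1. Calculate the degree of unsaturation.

9

Degree of unsaturation = (number of rings) + (number of π bonds).
Ring closures in the SMILES: 2.
π bonds: 5 double bonds (each 1 DoU), 1 triple bond (each 2 DoU) → 7 DoU from unsaturation.
Total DoU = 2 + 7 = 9.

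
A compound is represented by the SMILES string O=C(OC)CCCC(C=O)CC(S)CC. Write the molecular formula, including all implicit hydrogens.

C11H20O3S

Walk through each heavy atom and fill implicit hydrogens from standard valence (C 4, N 3, O 2, S 2, halogen 1):
  atom 1: O, bond orders sum to 2 (valence 2) → 0 H
  atom 2: C, bond orders sum to 4 (valence 4) → 0 H
  atom 3: O, bond orders sum to 2 (valence 2) → 0 H
  atom 4: C, bond orders sum to 1 (valence 4) → 3 H
  atom 5: C, bond orders sum to 2 (valence 4) → 2 H
  atom 6: C, bond orders sum to 2 (valence 4) → 2 H
  atom 7: C, bond orders sum to 2 (valence 4) → 2 H
  atom 8: C, bond orders sum to 3 (valence 4) → 1 H
  atom 9: C, bond orders sum to 3 (valence 4) → 1 H
  atom 10: O, bond orders sum to 2 (valence 2) → 0 H
  atom 11: C, bond orders sum to 2 (valence 4) → 2 H
  atom 12: C, bond orders sum to 3 (valence 4) → 1 H
  atom 13: S, bond orders sum to 1 (valence 2) → 1 H
  atom 14: C, bond orders sum to 2 (valence 4) → 2 H
  atom 15: C, bond orders sum to 1 (valence 4) → 3 H
Totals → C:11, H:20, O:3, S:1.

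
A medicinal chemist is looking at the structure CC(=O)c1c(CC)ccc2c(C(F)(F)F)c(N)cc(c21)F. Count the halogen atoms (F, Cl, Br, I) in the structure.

Halogen atoms appear at heavy-atom positions 13, 14, 15, 21 (4×F).
Other groups present: 1 ketone, 1 primary amine.
Halogen count: 4.

4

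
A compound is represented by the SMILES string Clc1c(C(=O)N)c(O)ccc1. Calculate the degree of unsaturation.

Molecular formula: C7H6ClNO2.
DoU = (2C + 2 + N − H − X) / 2, where X is the halogen count and O/S are ignored.
    = (2·7 + 2 + 1 − 6 − 1) / 2 = 10 / 2 = 5.

5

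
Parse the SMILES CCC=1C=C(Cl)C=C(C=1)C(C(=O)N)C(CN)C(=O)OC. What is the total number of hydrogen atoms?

19

Walk through each heavy atom and fill implicit hydrogens from standard valence (C 4, N 3, O 2, S 2, halogen 1):
  atom 1: C, bond orders sum to 1 (valence 4) → 3 H
  atom 2: C, bond orders sum to 2 (valence 4) → 2 H
  atom 3: C, bond orders sum to 4 (valence 4) → 0 H
  atom 4: C, bond orders sum to 3 (valence 4) → 1 H
  atom 5: C, bond orders sum to 4 (valence 4) → 0 H
  atom 6: Cl (halogen, monovalent) → 0 H
  atom 7: C, bond orders sum to 3 (valence 4) → 1 H
  atom 8: C, bond orders sum to 4 (valence 4) → 0 H
  atom 9: C, bond orders sum to 3 (valence 4) → 1 H
  atom 10: C, bond orders sum to 3 (valence 4) → 1 H
  atom 11: C, bond orders sum to 4 (valence 4) → 0 H
  atom 12: O, bond orders sum to 2 (valence 2) → 0 H
  atom 13: N, bond orders sum to 1 (valence 3) → 2 H
  atom 14: C, bond orders sum to 3 (valence 4) → 1 H
  atom 15: C, bond orders sum to 2 (valence 4) → 2 H
  atom 16: N, bond orders sum to 1 (valence 3) → 2 H
  atom 17: C, bond orders sum to 4 (valence 4) → 0 H
  atom 18: O, bond orders sum to 2 (valence 2) → 0 H
  atom 19: O, bond orders sum to 2 (valence 2) → 0 H
  atom 20: C, bond orders sum to 1 (valence 4) → 3 H
Total hydrogens: 19.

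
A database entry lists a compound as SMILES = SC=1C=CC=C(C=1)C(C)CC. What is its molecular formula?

Walk through each heavy atom and fill implicit hydrogens from standard valence (C 4, N 3, O 2, S 2, halogen 1):
  atom 1: S, bond orders sum to 1 (valence 2) → 1 H
  atom 2: C, bond orders sum to 4 (valence 4) → 0 H
  atom 3: C, bond orders sum to 3 (valence 4) → 1 H
  atom 4: C, bond orders sum to 3 (valence 4) → 1 H
  atom 5: C, bond orders sum to 3 (valence 4) → 1 H
  atom 6: C, bond orders sum to 4 (valence 4) → 0 H
  atom 7: C, bond orders sum to 3 (valence 4) → 1 H
  atom 8: C, bond orders sum to 3 (valence 4) → 1 H
  atom 9: C, bond orders sum to 1 (valence 4) → 3 H
  atom 10: C, bond orders sum to 2 (valence 4) → 2 H
  atom 11: C, bond orders sum to 1 (valence 4) → 3 H
Totals → C:10, H:14, S:1.

C10H14S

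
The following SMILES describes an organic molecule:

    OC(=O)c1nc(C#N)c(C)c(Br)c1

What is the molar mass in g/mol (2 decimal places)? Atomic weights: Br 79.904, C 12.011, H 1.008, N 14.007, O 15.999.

241.04 g/mol

First, the molecular formula is C8H5BrN2O2 (counting implicit H from valence).
  Br: 1 × 79.904 = 79.904
  C: 8 × 12.011 = 96.088
  H: 5 × 1.008 = 5.040
  N: 2 × 14.007 = 28.014
  O: 2 × 15.999 = 31.998
Sum: 1×79.904 + 8×12.011 + 5×1.008 + 2×14.007 + 2×15.999 = 241.044 → 241.04 g/mol.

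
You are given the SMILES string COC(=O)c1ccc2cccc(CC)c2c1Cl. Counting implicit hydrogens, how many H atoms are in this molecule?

13

Walk through each heavy atom and fill implicit hydrogens from standard valence (C 4, N 3, O 2, S 2, halogen 1); for lowercase aromatic atoms, an aromatic c carries 1 H when it has two neighbours and 0 H with three, and aromatic n carries 0 H:
  atom 1: C, bond orders sum to 1 (valence 4) → 3 H
  atom 2: O, bond orders sum to 2 (valence 2) → 0 H
  atom 3: C, bond orders sum to 4 (valence 4) → 0 H
  atom 4: O, bond orders sum to 2 (valence 2) → 0 H
  atom 5: aromatic c, 3 neighbours → 0 H
  atom 6: aromatic c, 2 neighbours → 1 H
  atom 7: aromatic c, 2 neighbours → 1 H
  atom 8: aromatic c, 3 neighbours → 0 H
  atom 9: aromatic c, 2 neighbours → 1 H
  atom 10: aromatic c, 2 neighbours → 1 H
  atom 11: aromatic c, 2 neighbours → 1 H
  atom 12: aromatic c, 3 neighbours → 0 H
  atom 13: C, bond orders sum to 2 (valence 4) → 2 H
  atom 14: C, bond orders sum to 1 (valence 4) → 3 H
  atom 15: aromatic c, 3 neighbours → 0 H
  atom 16: aromatic c, 3 neighbours → 0 H
  atom 17: Cl (halogen, monovalent) → 0 H
Total hydrogens: 13.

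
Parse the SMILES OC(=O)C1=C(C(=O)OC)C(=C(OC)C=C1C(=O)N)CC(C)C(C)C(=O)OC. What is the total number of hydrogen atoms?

23

Walk through each heavy atom and fill implicit hydrogens from standard valence (C 4, N 3, O 2, S 2, halogen 1):
  atom 1: O, bond orders sum to 1 (valence 2) → 1 H
  atom 2: C, bond orders sum to 4 (valence 4) → 0 H
  atom 3: O, bond orders sum to 2 (valence 2) → 0 H
  atom 4: C, bond orders sum to 4 (valence 4) → 0 H
  atom 5: C, bond orders sum to 4 (valence 4) → 0 H
  atom 6: C, bond orders sum to 4 (valence 4) → 0 H
  atom 7: O, bond orders sum to 2 (valence 2) → 0 H
  atom 8: O, bond orders sum to 2 (valence 2) → 0 H
  atom 9: C, bond orders sum to 1 (valence 4) → 3 H
  atom 10: C, bond orders sum to 4 (valence 4) → 0 H
  atom 11: C, bond orders sum to 4 (valence 4) → 0 H
  atom 12: O, bond orders sum to 2 (valence 2) → 0 H
  atom 13: C, bond orders sum to 1 (valence 4) → 3 H
  atom 14: C, bond orders sum to 3 (valence 4) → 1 H
  atom 15: C, bond orders sum to 4 (valence 4) → 0 H
  atom 16: C, bond orders sum to 4 (valence 4) → 0 H
  atom 17: O, bond orders sum to 2 (valence 2) → 0 H
  atom 18: N, bond orders sum to 1 (valence 3) → 2 H
  atom 19: C, bond orders sum to 2 (valence 4) → 2 H
  atom 20: C, bond orders sum to 3 (valence 4) → 1 H
  atom 21: C, bond orders sum to 1 (valence 4) → 3 H
  atom 22: C, bond orders sum to 3 (valence 4) → 1 H
  atom 23: C, bond orders sum to 1 (valence 4) → 3 H
  atom 24: C, bond orders sum to 4 (valence 4) → 0 H
  atom 25: O, bond orders sum to 2 (valence 2) → 0 H
  atom 26: O, bond orders sum to 2 (valence 2) → 0 H
  atom 27: C, bond orders sum to 1 (valence 4) → 3 H
Total hydrogens: 23.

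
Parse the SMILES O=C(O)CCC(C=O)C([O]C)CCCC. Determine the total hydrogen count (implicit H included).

Walk through each heavy atom and fill implicit hydrogens from standard valence (C 4, N 3, O 2, S 2, halogen 1):
  atom 1: O, bond orders sum to 2 (valence 2) → 0 H
  atom 2: C, bond orders sum to 4 (valence 4) → 0 H
  atom 3: O, bond orders sum to 1 (valence 2) → 1 H
  atom 4: C, bond orders sum to 2 (valence 4) → 2 H
  atom 5: C, bond orders sum to 2 (valence 4) → 2 H
  atom 6: C, bond orders sum to 3 (valence 4) → 1 H
  atom 7: C, bond orders sum to 3 (valence 4) → 1 H
  atom 8: O, bond orders sum to 2 (valence 2) → 0 H
  atom 9: C, bond orders sum to 3 (valence 4) → 1 H
  atom 10: O with explicit H count 0
  atom 11: C, bond orders sum to 1 (valence 4) → 3 H
  atom 12: C, bond orders sum to 2 (valence 4) → 2 H
  atom 13: C, bond orders sum to 2 (valence 4) → 2 H
  atom 14: C, bond orders sum to 2 (valence 4) → 2 H
  atom 15: C, bond orders sum to 1 (valence 4) → 3 H
Total hydrogens: 20.

20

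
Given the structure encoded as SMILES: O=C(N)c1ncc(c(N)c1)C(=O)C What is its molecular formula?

Walk through each heavy atom and fill implicit hydrogens from standard valence (C 4, N 3, O 2, S 2, halogen 1); for lowercase aromatic atoms, an aromatic c carries 1 H when it has two neighbours and 0 H with three, and aromatic n carries 0 H:
  atom 1: O, bond orders sum to 2 (valence 2) → 0 H
  atom 2: C, bond orders sum to 4 (valence 4) → 0 H
  atom 3: N, bond orders sum to 1 (valence 3) → 2 H
  atom 4: aromatic c, 3 neighbours → 0 H
  atom 5: aromatic n, 2 neighbours → 0 H
  atom 6: aromatic c, 2 neighbours → 1 H
  atom 7: aromatic c, 3 neighbours → 0 H
  atom 8: aromatic c, 3 neighbours → 0 H
  atom 9: N, bond orders sum to 1 (valence 3) → 2 H
  atom 10: aromatic c, 2 neighbours → 1 H
  atom 11: C, bond orders sum to 4 (valence 4) → 0 H
  atom 12: O, bond orders sum to 2 (valence 2) → 0 H
  atom 13: C, bond orders sum to 1 (valence 4) → 3 H
Totals → C:8, H:9, N:3, O:2.
In Hill order: C8H9N3O2.

C8H9N3O2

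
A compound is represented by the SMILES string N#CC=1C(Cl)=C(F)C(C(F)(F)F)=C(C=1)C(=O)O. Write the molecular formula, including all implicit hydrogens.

C9H2ClF4NO2

Walk through each heavy atom and fill implicit hydrogens from standard valence (C 4, N 3, O 2, S 2, halogen 1):
  atom 1: N, bond orders sum to 3 (valence 3) → 0 H
  atom 2: C, bond orders sum to 4 (valence 4) → 0 H
  atom 3: C, bond orders sum to 4 (valence 4) → 0 H
  atom 4: C, bond orders sum to 4 (valence 4) → 0 H
  atom 5: Cl (halogen, monovalent) → 0 H
  atom 6: C, bond orders sum to 4 (valence 4) → 0 H
  atom 7: F (halogen, monovalent) → 0 H
  atom 8: C, bond orders sum to 4 (valence 4) → 0 H
  atom 9: C, bond orders sum to 4 (valence 4) → 0 H
  atom 10: F (halogen, monovalent) → 0 H
  atom 11: F (halogen, monovalent) → 0 H
  atom 12: F (halogen, monovalent) → 0 H
  atom 13: C, bond orders sum to 4 (valence 4) → 0 H
  atom 14: C, bond orders sum to 3 (valence 4) → 1 H
  atom 15: C, bond orders sum to 4 (valence 4) → 0 H
  atom 16: O, bond orders sum to 2 (valence 2) → 0 H
  atom 17: O, bond orders sum to 1 (valence 2) → 1 H
Totals → C:9, H:2, Cl:1, F:4, N:1, O:2.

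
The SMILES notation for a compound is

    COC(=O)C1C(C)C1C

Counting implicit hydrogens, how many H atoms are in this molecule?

12

Walk through each heavy atom and fill implicit hydrogens from standard valence (C 4, N 3, O 2, S 2, halogen 1):
  atom 1: C, bond orders sum to 1 (valence 4) → 3 H
  atom 2: O, bond orders sum to 2 (valence 2) → 0 H
  atom 3: C, bond orders sum to 4 (valence 4) → 0 H
  atom 4: O, bond orders sum to 2 (valence 2) → 0 H
  atom 5: C, bond orders sum to 3 (valence 4) → 1 H
  atom 6: C, bond orders sum to 3 (valence 4) → 1 H
  atom 7: C, bond orders sum to 1 (valence 4) → 3 H
  atom 8: C, bond orders sum to 3 (valence 4) → 1 H
  atom 9: C, bond orders sum to 1 (valence 4) → 3 H
Total hydrogens: 12.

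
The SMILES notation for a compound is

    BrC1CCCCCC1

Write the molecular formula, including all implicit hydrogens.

C7H13Br

Walk through each heavy atom and fill implicit hydrogens from standard valence (C 4, N 3, O 2, S 2, halogen 1):
  atom 1: Br (halogen, monovalent) → 0 H
  atom 2: C, bond orders sum to 3 (valence 4) → 1 H
  atom 3: C, bond orders sum to 2 (valence 4) → 2 H
  atom 4: C, bond orders sum to 2 (valence 4) → 2 H
  atom 5: C, bond orders sum to 2 (valence 4) → 2 H
  atom 6: C, bond orders sum to 2 (valence 4) → 2 H
  atom 7: C, bond orders sum to 2 (valence 4) → 2 H
  atom 8: C, bond orders sum to 2 (valence 4) → 2 H
Totals → C:7, H:13, Br:1.
In Hill order: C7H13Br.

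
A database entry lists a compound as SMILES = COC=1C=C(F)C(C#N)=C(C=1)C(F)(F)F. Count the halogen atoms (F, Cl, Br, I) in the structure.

Halogen atoms appear at heavy-atom positions 6, 13, 14, 15 (4×F).
Other groups present: 1 ether, 1 nitrile.
Halogen count: 4.

4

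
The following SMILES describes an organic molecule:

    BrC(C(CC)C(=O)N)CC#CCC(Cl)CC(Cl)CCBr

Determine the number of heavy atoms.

20

Every atom symbol written in the SMILES (organic subset) is one heavy atom; implicit H are not written.
Heavy atoms by element → Br:2, C:14, Cl:2, N:1, O:1.
Total: 20.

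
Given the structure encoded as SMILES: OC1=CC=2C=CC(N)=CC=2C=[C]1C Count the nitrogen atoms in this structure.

Scan the SMILES for N atoms (remember two-letter symbols like Cl and Br are single atoms).
Nitrogen count: 1.

1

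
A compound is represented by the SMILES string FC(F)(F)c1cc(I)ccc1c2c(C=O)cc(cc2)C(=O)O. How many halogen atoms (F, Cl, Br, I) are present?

4

Halogen atoms appear at heavy-atom positions 1, 3, 4, 8 (3×F, 1×I).
Other groups present: 1 aldehyde, 1 carboxylic acid.
Halogen count: 4.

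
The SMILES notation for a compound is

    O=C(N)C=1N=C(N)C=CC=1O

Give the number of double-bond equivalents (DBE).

5

Molecular formula: C6H7N3O2.
DoU = (2C + 2 + N − H − X) / 2, where X is the halogen count and O/S are ignored.
    = (2·6 + 2 + 3 − 7 − 0) / 2 = 10 / 2 = 5.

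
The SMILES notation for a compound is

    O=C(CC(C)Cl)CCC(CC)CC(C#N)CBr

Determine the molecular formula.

C13H21BrClNO

Walk through each heavy atom and fill implicit hydrogens from standard valence (C 4, N 3, O 2, S 2, halogen 1):
  atom 1: O, bond orders sum to 2 (valence 2) → 0 H
  atom 2: C, bond orders sum to 4 (valence 4) → 0 H
  atom 3: C, bond orders sum to 2 (valence 4) → 2 H
  atom 4: C, bond orders sum to 3 (valence 4) → 1 H
  atom 5: C, bond orders sum to 1 (valence 4) → 3 H
  atom 6: Cl (halogen, monovalent) → 0 H
  atom 7: C, bond orders sum to 2 (valence 4) → 2 H
  atom 8: C, bond orders sum to 2 (valence 4) → 2 H
  atom 9: C, bond orders sum to 3 (valence 4) → 1 H
  atom 10: C, bond orders sum to 2 (valence 4) → 2 H
  atom 11: C, bond orders sum to 1 (valence 4) → 3 H
  atom 12: C, bond orders sum to 2 (valence 4) → 2 H
  atom 13: C, bond orders sum to 3 (valence 4) → 1 H
  atom 14: C, bond orders sum to 4 (valence 4) → 0 H
  atom 15: N, bond orders sum to 3 (valence 3) → 0 H
  atom 16: C, bond orders sum to 2 (valence 4) → 2 H
  atom 17: Br (halogen, monovalent) → 0 H
Totals → C:13, H:21, Br:1, Cl:1, N:1, O:1.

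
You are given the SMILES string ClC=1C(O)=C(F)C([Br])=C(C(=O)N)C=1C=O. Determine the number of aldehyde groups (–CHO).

The aldehyde motif appears at heavy-atom position 14 in the SMILES.
Other groups present: 1 amide, 1 hydroxyl.
Aldehyde count: 1.

1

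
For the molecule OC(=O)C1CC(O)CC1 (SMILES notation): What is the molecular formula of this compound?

Walk through each heavy atom and fill implicit hydrogens from standard valence (C 4, N 3, O 2, S 2, halogen 1):
  atom 1: O, bond orders sum to 1 (valence 2) → 1 H
  atom 2: C, bond orders sum to 4 (valence 4) → 0 H
  atom 3: O, bond orders sum to 2 (valence 2) → 0 H
  atom 4: C, bond orders sum to 3 (valence 4) → 1 H
  atom 5: C, bond orders sum to 2 (valence 4) → 2 H
  atom 6: C, bond orders sum to 3 (valence 4) → 1 H
  atom 7: O, bond orders sum to 1 (valence 2) → 1 H
  atom 8: C, bond orders sum to 2 (valence 4) → 2 H
  atom 9: C, bond orders sum to 2 (valence 4) → 2 H
Totals → C:6, H:10, O:3.
In Hill order: C6H10O3.

C6H10O3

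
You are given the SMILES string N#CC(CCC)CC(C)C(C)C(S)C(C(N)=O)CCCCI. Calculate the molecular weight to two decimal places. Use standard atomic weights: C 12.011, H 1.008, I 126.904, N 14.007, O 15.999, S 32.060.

First, the molecular formula is C17H31IN2OS (counting implicit H from valence).
  C: 17 × 12.011 = 204.187
  H: 31 × 1.008 = 31.248
  I: 1 × 126.904 = 126.904
  N: 2 × 14.007 = 28.014
  O: 1 × 15.999 = 15.999
  S: 1 × 32.060 = 32.060
Sum: 17×12.011 + 31×1.008 + 1×126.904 + 2×14.007 + 1×15.999 + 1×32.060 = 438.412 → 438.41 g/mol.

438.41 g/mol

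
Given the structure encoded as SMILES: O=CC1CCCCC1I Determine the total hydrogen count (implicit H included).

Walk through each heavy atom and fill implicit hydrogens from standard valence (C 4, N 3, O 2, S 2, halogen 1):
  atom 1: O, bond orders sum to 2 (valence 2) → 0 H
  atom 2: C, bond orders sum to 3 (valence 4) → 1 H
  atom 3: C, bond orders sum to 3 (valence 4) → 1 H
  atom 4: C, bond orders sum to 2 (valence 4) → 2 H
  atom 5: C, bond orders sum to 2 (valence 4) → 2 H
  atom 6: C, bond orders sum to 2 (valence 4) → 2 H
  atom 7: C, bond orders sum to 2 (valence 4) → 2 H
  atom 8: C, bond orders sum to 3 (valence 4) → 1 H
  atom 9: I (halogen, monovalent) → 0 H
Total hydrogens: 11.

11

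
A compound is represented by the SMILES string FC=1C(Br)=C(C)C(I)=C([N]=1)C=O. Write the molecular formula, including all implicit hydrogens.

C7H4BrFINO

Walk through each heavy atom and fill implicit hydrogens from standard valence (C 4, N 3, O 2, S 2, halogen 1):
  atom 1: F (halogen, monovalent) → 0 H
  atom 2: C, bond orders sum to 4 (valence 4) → 0 H
  atom 3: C, bond orders sum to 4 (valence 4) → 0 H
  atom 4: Br (halogen, monovalent) → 0 H
  atom 5: C, bond orders sum to 4 (valence 4) → 0 H
  atom 6: C, bond orders sum to 1 (valence 4) → 3 H
  atom 7: C, bond orders sum to 4 (valence 4) → 0 H
  atom 8: I (halogen, monovalent) → 0 H
  atom 9: C, bond orders sum to 4 (valence 4) → 0 H
  atom 10: N with explicit H count 0
  atom 11: C, bond orders sum to 3 (valence 4) → 1 H
  atom 12: O, bond orders sum to 2 (valence 2) → 0 H
Totals → C:7, H:4, Br:1, F:1, I:1, N:1, O:1.
In Hill order: C7H4BrFINO.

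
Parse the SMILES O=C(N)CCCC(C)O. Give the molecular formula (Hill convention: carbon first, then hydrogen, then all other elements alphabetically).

Walk through each heavy atom and fill implicit hydrogens from standard valence (C 4, N 3, O 2, S 2, halogen 1):
  atom 1: O, bond orders sum to 2 (valence 2) → 0 H
  atom 2: C, bond orders sum to 4 (valence 4) → 0 H
  atom 3: N, bond orders sum to 1 (valence 3) → 2 H
  atom 4: C, bond orders sum to 2 (valence 4) → 2 H
  atom 5: C, bond orders sum to 2 (valence 4) → 2 H
  atom 6: C, bond orders sum to 2 (valence 4) → 2 H
  atom 7: C, bond orders sum to 3 (valence 4) → 1 H
  atom 8: C, bond orders sum to 1 (valence 4) → 3 H
  atom 9: O, bond orders sum to 1 (valence 2) → 1 H
Totals → C:6, H:13, N:1, O:2.

C6H13NO2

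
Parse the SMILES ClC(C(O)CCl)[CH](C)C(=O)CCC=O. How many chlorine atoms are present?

Scan the SMILES for Cl atoms (remember two-letter symbols like Cl and Br are single atoms).
Chlorine count: 2.

2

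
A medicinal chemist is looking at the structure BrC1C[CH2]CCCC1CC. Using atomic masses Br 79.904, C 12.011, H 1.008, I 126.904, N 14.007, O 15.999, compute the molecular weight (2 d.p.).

205.14 g/mol

First, the molecular formula is C9H17Br (counting implicit H from valence).
  Br: 1 × 79.904 = 79.904
  C: 9 × 12.011 = 108.099
  H: 17 × 1.008 = 17.136
Sum: 1×79.904 + 9×12.011 + 17×1.008 = 205.139 → 205.14 g/mol.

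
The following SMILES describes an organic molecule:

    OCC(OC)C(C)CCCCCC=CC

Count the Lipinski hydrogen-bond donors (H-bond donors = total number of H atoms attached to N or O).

1

Donors: find every N or O and count the H atoms it carries.
  atom 1 (O): bond orders sum to 1 → 1 H
  atom 4 (O): bond orders sum to 2 → 0 H
Lipinski HBD = 1.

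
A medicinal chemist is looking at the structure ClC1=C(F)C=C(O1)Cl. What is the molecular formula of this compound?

Walk through each heavy atom and fill implicit hydrogens from standard valence (C 4, N 3, O 2, S 2, halogen 1):
  atom 1: Cl (halogen, monovalent) → 0 H
  atom 2: C, bond orders sum to 4 (valence 4) → 0 H
  atom 3: C, bond orders sum to 4 (valence 4) → 0 H
  atom 4: F (halogen, monovalent) → 0 H
  atom 5: C, bond orders sum to 3 (valence 4) → 1 H
  atom 6: C, bond orders sum to 4 (valence 4) → 0 H
  atom 7: O, bond orders sum to 2 (valence 2) → 0 H
  atom 8: Cl (halogen, monovalent) → 0 H
Totals → C:4, H:1, Cl:2, F:1, O:1.
In Hill order: C4HCl2FO.

C4HCl2FO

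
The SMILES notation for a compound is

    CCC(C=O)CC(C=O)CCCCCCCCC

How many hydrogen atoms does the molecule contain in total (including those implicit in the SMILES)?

Walk through each heavy atom and fill implicit hydrogens from standard valence (C 4, N 3, O 2, S 2, halogen 1):
  atom 1: C, bond orders sum to 1 (valence 4) → 3 H
  atom 2: C, bond orders sum to 2 (valence 4) → 2 H
  atom 3: C, bond orders sum to 3 (valence 4) → 1 H
  atom 4: C, bond orders sum to 3 (valence 4) → 1 H
  atom 5: O, bond orders sum to 2 (valence 2) → 0 H
  atom 6: C, bond orders sum to 2 (valence 4) → 2 H
  atom 7: C, bond orders sum to 3 (valence 4) → 1 H
  atom 8: C, bond orders sum to 3 (valence 4) → 1 H
  atom 9: O, bond orders sum to 2 (valence 2) → 0 H
  atom 10: C, bond orders sum to 2 (valence 4) → 2 H
  atom 11: C, bond orders sum to 2 (valence 4) → 2 H
  atom 12: C, bond orders sum to 2 (valence 4) → 2 H
  atom 13: C, bond orders sum to 2 (valence 4) → 2 H
  atom 14: C, bond orders sum to 2 (valence 4) → 2 H
  atom 15: C, bond orders sum to 2 (valence 4) → 2 H
  atom 16: C, bond orders sum to 2 (valence 4) → 2 H
  atom 17: C, bond orders sum to 2 (valence 4) → 2 H
  atom 18: C, bond orders sum to 1 (valence 4) → 3 H
Total hydrogens: 30.

30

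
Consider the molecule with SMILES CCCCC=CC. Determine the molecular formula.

C7H14

Walk through each heavy atom and fill implicit hydrogens from standard valence (C 4, N 3, O 2, S 2, halogen 1):
  atom 1: C, bond orders sum to 1 (valence 4) → 3 H
  atom 2: C, bond orders sum to 2 (valence 4) → 2 H
  atom 3: C, bond orders sum to 2 (valence 4) → 2 H
  atom 4: C, bond orders sum to 2 (valence 4) → 2 H
  atom 5: C, bond orders sum to 3 (valence 4) → 1 H
  atom 6: C, bond orders sum to 3 (valence 4) → 1 H
  atom 7: C, bond orders sum to 1 (valence 4) → 3 H
Totals → C:7, H:14.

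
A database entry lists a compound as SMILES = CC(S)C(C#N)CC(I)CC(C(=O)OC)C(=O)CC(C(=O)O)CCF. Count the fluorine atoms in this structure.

Scan the SMILES for F atoms (remember two-letter symbols like Cl and Br are single atoms).
Fluorine count: 1.

1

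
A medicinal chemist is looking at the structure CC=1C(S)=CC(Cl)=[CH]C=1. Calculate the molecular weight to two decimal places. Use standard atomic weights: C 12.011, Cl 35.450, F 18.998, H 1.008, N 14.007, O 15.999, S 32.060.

158.64 g/mol

First, the molecular formula is C7H7ClS (counting implicit H from valence).
  C: 7 × 12.011 = 84.077
  Cl: 1 × 35.450 = 35.450
  H: 7 × 1.008 = 7.056
  S: 1 × 32.060 = 32.060
Sum: 7×12.011 + 1×35.450 + 7×1.008 + 1×32.060 = 158.643 → 158.64 g/mol.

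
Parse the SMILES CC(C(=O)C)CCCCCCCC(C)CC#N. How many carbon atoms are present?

Count every carbon token in the SMILES (each C, including those in ring-closure positions and inside branches).
Carbon count: 15.

15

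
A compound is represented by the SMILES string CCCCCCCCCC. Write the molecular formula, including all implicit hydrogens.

C10H22

Walk through each heavy atom and fill implicit hydrogens from standard valence (C 4, N 3, O 2, S 2, halogen 1):
  atom 1: C, bond orders sum to 1 (valence 4) → 3 H
  atom 2: C, bond orders sum to 2 (valence 4) → 2 H
  atom 3: C, bond orders sum to 2 (valence 4) → 2 H
  atom 4: C, bond orders sum to 2 (valence 4) → 2 H
  atom 5: C, bond orders sum to 2 (valence 4) → 2 H
  atom 6: C, bond orders sum to 2 (valence 4) → 2 H
  atom 7: C, bond orders sum to 2 (valence 4) → 2 H
  atom 8: C, bond orders sum to 2 (valence 4) → 2 H
  atom 9: C, bond orders sum to 2 (valence 4) → 2 H
  atom 10: C, bond orders sum to 1 (valence 4) → 3 H
Totals → C:10, H:22.
In Hill order: C10H22.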